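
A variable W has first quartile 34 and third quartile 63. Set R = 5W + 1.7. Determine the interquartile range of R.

IQR(R) = 145

IQR of W = Q3 − Q1 = 63 − 34 = 29.
Under R = aW + b, IQR(R) = |a|·IQR(W) = |5|·29 = 145 (shifts cancel; spread scales by |a|).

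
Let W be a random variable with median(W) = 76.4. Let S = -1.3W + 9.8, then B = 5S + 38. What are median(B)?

median(S) = (-1.3)·76.4 + 9.8 = -89.52.
median(B) = 5·(-89.52) + 38 = -409.6.

median(B) = -409.6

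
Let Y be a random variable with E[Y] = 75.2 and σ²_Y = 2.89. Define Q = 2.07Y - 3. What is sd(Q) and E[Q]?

Q = 2.07Y - 3 is linear with a = 2.07, b = -3.
sd(Y) = √2.89 = 1.7.
sd(Q) = |a|·sd(Y) = |2.07|·1.7 = 3.519.
E[Q] = a·E[Y] + b = 2.07·75.2 + (-3) = 152.664.

sd(Q) = 3.519, E[Q] = 152.664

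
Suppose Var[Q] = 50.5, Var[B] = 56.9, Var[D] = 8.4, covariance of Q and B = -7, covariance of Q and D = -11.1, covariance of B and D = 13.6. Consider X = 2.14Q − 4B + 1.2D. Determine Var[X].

Var[X] = 1086.0362

Var[X] = a²·Var[Q] + b²·Var[B] + c²·Var[D] + 2ab·covariance of Q and B + 2ac·covariance of Q and D + 2bc·covariance of B and D, with a = 2.14, b = -4, c = 1.2.
= 231.2698 + 910.4 + 12.096 + 119.84 + (-57.0096) + (-130.56)
= 1086.0362.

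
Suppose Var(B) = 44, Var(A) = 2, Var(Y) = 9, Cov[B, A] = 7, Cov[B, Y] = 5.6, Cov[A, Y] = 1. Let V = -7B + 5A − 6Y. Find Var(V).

Var(V) = 2450.4

Var(V) = a²·Var(B) + b²·Var(A) + c²·Var(Y) + 2ab·Cov[B, A] + 2ac·Cov[B, Y] + 2bc·Cov[A, Y], with a = -7, b = 5, c = -6.
= 2156 + 50 + 324 + (-490) + 470.4 + (-60)
= 2450.4.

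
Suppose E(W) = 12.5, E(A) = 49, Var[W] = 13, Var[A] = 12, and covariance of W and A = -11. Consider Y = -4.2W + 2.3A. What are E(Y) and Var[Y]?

E(Y) = 60.2, Var[Y] = 505.32

E(Y) = (-4.2)·E(W) + 2.3·E(A) = (-4.2)·12.5 + 2.3·49 = 60.2.
Var[Y] = a²·Var[W] + b²·Var[A] + 2ab·covariance of W and A with a = -4.2, b = 2.3.
= (-4.2)²·13 + 2.3²·12 + 2·(-4.2)·2.3·(-11)
= 229.32 + 63.48 + 212.52 = 505.32.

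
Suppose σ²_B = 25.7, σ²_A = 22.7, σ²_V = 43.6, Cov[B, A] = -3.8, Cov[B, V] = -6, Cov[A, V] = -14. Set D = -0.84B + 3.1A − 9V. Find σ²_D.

σ²_D = 4478.15132

σ²_D = a²·σ²_B + b²·σ²_A + c²·σ²_V + 2ab·Cov[B, A] + 2ac·Cov[B, V] + 2bc·Cov[A, V], with a = -0.84, b = 3.1, c = -9.
= 18.13392 + 218.147 + 3531.6 + 19.7904 + (-90.72) + 781.2
= 4478.15132.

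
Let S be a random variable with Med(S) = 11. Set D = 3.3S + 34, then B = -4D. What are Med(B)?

Med(B) = -281.2

Med(D) = 3.3·11 + 34 = 70.3.
Med(B) = (-4)·70.3 = -281.2.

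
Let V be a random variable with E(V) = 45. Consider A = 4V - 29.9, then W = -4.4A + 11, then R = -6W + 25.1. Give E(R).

E(R) = 3921.74

E(A) = 4·45 + (-29.9) = 150.1.
E(W) = (-4.4)·150.1 + 11 = -649.44.
E(R) = (-6)·(-649.44) + 25.1 = 3921.74.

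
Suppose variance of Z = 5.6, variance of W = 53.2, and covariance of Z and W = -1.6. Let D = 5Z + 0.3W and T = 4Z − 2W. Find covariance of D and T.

covariance of D and T = 94.16

By bilinearity, covariance of D and T = ac·variance of Z + bd·variance of W + (ad+bc)·covariance of Z and W, with a=5, b=0.3, c=4, d=-2.
ac·variance of Z = 5·4·5.6 = 112
bd·variance of W = 0.3·(-2)·53.2 = -31.92
(ad+bc)·covariance of Z and W = (-8.8)·(-1.6) = 14.08
covariance of D and T = 112 + (-31.92) + 14.08 = 94.16.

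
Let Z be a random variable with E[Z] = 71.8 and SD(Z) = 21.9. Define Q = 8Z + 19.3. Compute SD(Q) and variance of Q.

SD(Q) = 175.2, variance of Q = 30695.04

Q = 8Z + 19.3 is linear with a = 8, b = 19.3.
SD(Q) = |a|·SD(Z) = |8|·21.9 = 175.2.
variance of Z = 21.9² = 479.61.
variance of Q = a²·variance of Z = 8²·479.61 = 30695.04 (the additive constant 19.3 does not affect variance).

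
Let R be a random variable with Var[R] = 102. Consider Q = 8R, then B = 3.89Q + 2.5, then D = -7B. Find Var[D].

Var[Q] = 8²·102 = 6528.
Var[B] = 3.89²·6528 = 98782.3488.
Var[D] = (-7)²·98782.3488 = 4840335.0912.

Var[D] = 4840335.0912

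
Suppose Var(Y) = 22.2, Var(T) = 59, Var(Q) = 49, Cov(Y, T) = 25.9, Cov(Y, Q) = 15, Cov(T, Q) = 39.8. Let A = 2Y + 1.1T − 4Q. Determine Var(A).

Var(A) = 467.91

Var(A) = a²·Var(Y) + b²·Var(T) + c²·Var(Q) + 2ab·Cov(Y, T) + 2ac·Cov(Y, Q) + 2bc·Cov(T, Q), with a = 2, b = 1.1, c = -4.
= 88.8 + 71.39 + 784 + 113.96 + (-240) + (-350.24)
= 467.91.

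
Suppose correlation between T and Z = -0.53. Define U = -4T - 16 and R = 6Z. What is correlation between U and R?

correlation between U and R = 0.53

Linear rescalings preserve |correlation|; the slopes -4 and 6 have opposite signs, so the correlation flips sign: correlation between U and R = −correlation between T and Z = 0.53.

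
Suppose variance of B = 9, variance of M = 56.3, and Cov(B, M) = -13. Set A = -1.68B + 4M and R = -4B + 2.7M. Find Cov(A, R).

By bilinearity, Cov(A, R) = ac·variance of B + bd·variance of M + (ad+bc)·Cov(B, M), with a=-1.68, b=4, c=-4, d=2.7.
ac·variance of B = (-1.68)·(-4)·9 = 60.48
bd·variance of M = 4·2.7·56.3 = 608.04
(ad+bc)·Cov(B, M) = (-20.536)·(-13) = 266.968
Cov(A, R) = 60.48 + 608.04 + 266.968 = 935.488.

Cov(A, R) = 935.488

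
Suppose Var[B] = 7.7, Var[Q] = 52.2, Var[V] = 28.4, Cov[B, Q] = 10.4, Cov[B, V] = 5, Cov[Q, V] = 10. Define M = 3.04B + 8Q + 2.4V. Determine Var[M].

Var[M] = a²·Var[B] + b²·Var[Q] + c²·Var[V] + 2ab·Cov[B, Q] + 2ac·Cov[B, V] + 2bc·Cov[Q, V], with a = 3.04, b = 8, c = 2.4.
= 71.16032 + 3340.8 + 163.584 + 505.856 + 72.96 + 384
= 4538.36032.

Var[M] = 4538.36032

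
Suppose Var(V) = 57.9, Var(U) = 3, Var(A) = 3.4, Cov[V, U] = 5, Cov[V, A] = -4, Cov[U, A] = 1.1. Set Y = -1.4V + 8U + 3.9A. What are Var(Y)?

Var(Y) = 357.518

Var(Y) = a²·Var(V) + b²·Var(U) + c²·Var(A) + 2ab·Cov[V, U] + 2ac·Cov[V, A] + 2bc·Cov[U, A], with a = -1.4, b = 8, c = 3.9.
= 113.484 + 192 + 51.714 + (-112) + 43.68 + 68.64
= 357.518.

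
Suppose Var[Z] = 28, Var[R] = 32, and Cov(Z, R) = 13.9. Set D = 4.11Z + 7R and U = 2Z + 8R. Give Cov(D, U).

Cov(D, U) = 2673.792

By bilinearity, Cov(D, U) = ac·Var[Z] + bd·Var[R] + (ad+bc)·Cov(Z, R), with a=4.11, b=7, c=2, d=8.
ac·Var[Z] = 4.11·2·28 = 230.16
bd·Var[R] = 7·8·32 = 1792
(ad+bc)·Cov(Z, R) = (46.88)·13.9 = 651.632
Cov(D, U) = 230.16 + 1792 + 651.632 = 2673.792.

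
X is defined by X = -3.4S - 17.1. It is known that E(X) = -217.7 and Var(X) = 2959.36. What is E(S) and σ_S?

E(S) = 59, σ_S = 16

From X = -3.4S - 17.1: E(X) = a·E(S) + b, so E(S) = (E(X) − b)/a = (-217.7 − (-17.1))/(-3.4) = 59.
σ_X = √2959.36 = 54.4.
σ_X = |a|·σ_S, so σ_S = 54.4/|-3.4| = 16.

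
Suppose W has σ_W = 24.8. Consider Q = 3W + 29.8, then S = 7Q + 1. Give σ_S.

σ_Q = |3|·24.8 = 74.4.
σ_S = |7|·74.4 = 520.8.

σ_S = 520.8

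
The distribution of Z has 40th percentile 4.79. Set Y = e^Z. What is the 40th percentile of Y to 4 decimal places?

e^Z is increasing, so P_{40}(Y) = g(P_{40}(Z)) ≈ 120.3014.

40th percentile of Y = 120.3014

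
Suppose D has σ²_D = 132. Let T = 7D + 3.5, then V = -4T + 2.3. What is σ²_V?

σ²_V = 103488

σ²_T = 7²·132 = 6468.
σ²_V = (-4)²·6468 = 103488.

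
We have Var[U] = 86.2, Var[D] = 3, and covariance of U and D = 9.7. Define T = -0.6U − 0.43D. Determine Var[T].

Var[T] = a²·Var[U] + b²·Var[D] + 2ab·covariance of U and D with a = -0.6, b = -0.43.
= (-0.6)²·86.2 + (-0.43)²·3 + 2·(-0.6)·(-0.43)·9.7
= 31.032 + 0.5547 + 5.0052 = 36.5919.

Var[T] = 36.5919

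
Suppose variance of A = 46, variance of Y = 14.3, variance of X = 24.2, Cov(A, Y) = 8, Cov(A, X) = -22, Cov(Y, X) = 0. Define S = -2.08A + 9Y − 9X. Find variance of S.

variance of S = 2194.3144

variance of S = a²·variance of A + b²·variance of Y + c²·variance of X + 2ab·Cov(A, Y) + 2ac·Cov(A, X) + 2bc·Cov(Y, X), with a = -2.08, b = 9, c = -9.
= 199.0144 + 1158.3 + 1960.2 + (-299.52) + (-823.68) + 0
= 2194.3144.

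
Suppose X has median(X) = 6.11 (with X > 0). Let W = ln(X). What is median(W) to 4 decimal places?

ln(X) is monotone on this domain, so median(W) = ln(6.11) ≈ 1.8099.

median(W) = 1.8099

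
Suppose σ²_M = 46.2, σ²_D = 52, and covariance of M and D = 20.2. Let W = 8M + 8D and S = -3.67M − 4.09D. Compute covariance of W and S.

By bilinearity, covariance of W and S = ac·σ²_M + bd·σ²_D + (ad+bc)·covariance of M and D, with a=8, b=8, c=-3.67, d=-4.09.
ac·σ²_M = 8·(-3.67)·46.2 = -1356.432
bd·σ²_D = 8·(-4.09)·52 = -1701.44
(ad+bc)·covariance of M and D = (-62.08)·20.2 = -1254.016
covariance of W and S = -1356.432 + (-1701.44) + (-1254.016) = -4311.888.

covariance of W and S = -4311.888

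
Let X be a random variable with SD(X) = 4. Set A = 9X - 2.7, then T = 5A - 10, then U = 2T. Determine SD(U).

SD(A) = |9|·4 = 36.
SD(T) = |5|·36 = 180.
SD(U) = |2|·180 = 360.

SD(U) = 360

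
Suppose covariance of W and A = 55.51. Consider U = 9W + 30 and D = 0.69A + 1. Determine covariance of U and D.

covariance of U and D = 344.7171

covariance of U and D = a·c·covariance of W and A = 9·0.69·55.51 = 344.7171. Additive constants drop out.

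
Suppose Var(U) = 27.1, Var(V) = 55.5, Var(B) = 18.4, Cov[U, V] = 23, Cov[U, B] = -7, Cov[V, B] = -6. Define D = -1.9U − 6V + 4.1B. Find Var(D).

Var(D) = 3333.795

Var(D) = a²·Var(U) + b²·Var(V) + c²·Var(B) + 2ab·Cov[U, V] + 2ac·Cov[U, B] + 2bc·Cov[V, B], with a = -1.9, b = -6, c = 4.1.
= 97.831 + 1998 + 309.304 + 524.4 + 109.06 + 295.2
= 3333.795.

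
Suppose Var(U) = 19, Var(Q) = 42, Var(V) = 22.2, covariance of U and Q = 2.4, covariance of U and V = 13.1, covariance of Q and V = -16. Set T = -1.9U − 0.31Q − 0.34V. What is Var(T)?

Var(T) = 91.57212

Var(T) = a²·Var(U) + b²·Var(Q) + c²·Var(V) + 2ab·covariance of U and Q + 2ac·covariance of U and V + 2bc·covariance of Q and V, with a = -1.9, b = -0.31, c = -0.34.
= 68.59 + 4.0362 + 2.56632 + 2.8272 + 16.9252 + (-3.3728)
= 91.57212.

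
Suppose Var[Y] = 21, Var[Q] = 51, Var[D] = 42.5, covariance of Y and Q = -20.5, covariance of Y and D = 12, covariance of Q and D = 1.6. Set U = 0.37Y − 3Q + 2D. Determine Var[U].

Var[U] = 675.9449

Var[U] = a²·Var[Y] + b²·Var[Q] + c²·Var[D] + 2ab·covariance of Y and Q + 2ac·covariance of Y and D + 2bc·covariance of Q and D, with a = 0.37, b = -3, c = 2.
= 2.8749 + 459 + 170 + 45.51 + 17.76 + (-19.2)
= 675.9449.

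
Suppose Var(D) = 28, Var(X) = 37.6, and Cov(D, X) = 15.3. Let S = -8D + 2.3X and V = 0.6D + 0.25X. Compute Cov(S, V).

By bilinearity, Cov(S, V) = ac·Var(D) + bd·Var(X) + (ad+bc)·Cov(D, X), with a=-8, b=2.3, c=0.6, d=0.25.
ac·Var(D) = (-8)·0.6·28 = -134.4
bd·Var(X) = 2.3·0.25·37.6 = 21.62
(ad+bc)·Cov(D, X) = (-0.62)·15.3 = -9.486
Cov(S, V) = -134.4 + 21.62 + (-9.486) = -122.266.

Cov(S, V) = -122.266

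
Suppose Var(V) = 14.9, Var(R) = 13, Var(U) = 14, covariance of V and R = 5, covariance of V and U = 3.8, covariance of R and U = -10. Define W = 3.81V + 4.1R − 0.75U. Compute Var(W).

Var(W) = 638.68789

Var(W) = a²·Var(V) + b²·Var(R) + c²·Var(U) + 2ab·covariance of V and R + 2ac·covariance of V and U + 2bc·covariance of R and U, with a = 3.81, b = 4.1, c = -0.75.
= 216.28989 + 218.53 + 7.875 + 156.21 + (-21.717) + 61.5
= 638.68789.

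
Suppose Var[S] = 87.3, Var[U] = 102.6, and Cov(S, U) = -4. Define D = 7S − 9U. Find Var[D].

Var[D] = a²·Var[S] + b²·Var[U] + 2ab·Cov(S, U) with a = 7, b = -9.
= 7²·87.3 + (-9)²·102.6 + 2·7·(-9)·(-4)
= 4277.7 + 8310.6 + 504 = 13092.3.

Var[D] = 13092.3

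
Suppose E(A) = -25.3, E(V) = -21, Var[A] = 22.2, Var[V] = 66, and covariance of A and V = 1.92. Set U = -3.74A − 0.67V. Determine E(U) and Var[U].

E(U) = 108.692, Var[U] = 349.774392

E(U) = (-3.74)·E(A) + (-0.67)·E(V) = (-3.74)·(-25.3) + (-0.67)·(-21) = 108.692.
Var[U] = a²·Var[A] + b²·Var[V] + 2ab·covariance of A and V with a = -3.74, b = -0.67.
= (-3.74)²·22.2 + (-0.67)²·66 + 2·(-3.74)·(-0.67)·1.92
= 310.52472 + 29.6274 + 9.622272 = 349.774392.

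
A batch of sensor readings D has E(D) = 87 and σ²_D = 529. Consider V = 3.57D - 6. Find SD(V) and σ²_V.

SD(V) = 82.11, σ²_V = 6742.0521

V = 3.57D - 6 is linear with a = 3.57, b = -6.
SD(D) = √529 = 23.
SD(V) = |a|·SD(D) = |3.57|·23 = 82.11.
σ²_V = a²·σ²_D = 3.57²·529 = 6742.0521 (the additive constant -6 does not affect variance).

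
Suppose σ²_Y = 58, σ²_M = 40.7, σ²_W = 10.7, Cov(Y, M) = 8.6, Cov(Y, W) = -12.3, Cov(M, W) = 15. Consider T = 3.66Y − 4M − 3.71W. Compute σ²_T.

σ²_T = 2102.84623

σ²_T = a²·σ²_Y + b²·σ²_M + c²·σ²_W + 2ab·Cov(Y, M) + 2ac·Cov(Y, W) + 2bc·Cov(M, W), with a = 3.66, b = -4, c = -3.71.
= 776.9448 + 651.2 + 147.27587 + (-251.808) + 334.03356 + 445.2
= 2102.84623.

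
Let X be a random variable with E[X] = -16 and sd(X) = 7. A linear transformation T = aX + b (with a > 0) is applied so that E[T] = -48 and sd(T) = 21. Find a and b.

sd(T) = a·sd(X) (a > 0), so a = 21/7 = 3.
E[T] = a·E[X] + b, so b = -48 − 3·(-16) = 0.

a = 3, b = 0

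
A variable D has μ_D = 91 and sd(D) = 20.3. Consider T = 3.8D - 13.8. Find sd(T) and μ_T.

sd(T) = 77.14, μ_T = 332

T = 3.8D - 13.8 is linear with a = 3.8, b = -13.8.
sd(T) = |a|·sd(D) = |3.8|·20.3 = 77.14.
μ_T = a·μ_D + b = 3.8·91 + (-13.8) = 332.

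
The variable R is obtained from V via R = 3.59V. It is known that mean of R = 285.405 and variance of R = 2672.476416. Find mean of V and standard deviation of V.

From R = 3.59V: mean of R = a·mean of V + b, so mean of V = (mean of R − b)/a = (285.405 − 0)/3.59 = 79.5.
standard deviation of R = √2672.476416 = 51.696.
standard deviation of R = |a|·standard deviation of V, so standard deviation of V = 51.696/|3.59| = 14.4.

mean of V = 79.5, standard deviation of V = 14.4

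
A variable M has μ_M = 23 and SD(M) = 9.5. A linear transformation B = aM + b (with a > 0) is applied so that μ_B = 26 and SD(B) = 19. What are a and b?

SD(B) = a·SD(M) (a > 0), so a = 19/9.5 = 2.
μ_B = a·μ_M + b, so b = 26 − 2·23 = -20.

a = 2, b = -20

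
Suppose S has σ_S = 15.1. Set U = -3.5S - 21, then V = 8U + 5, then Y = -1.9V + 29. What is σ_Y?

σ_Y = 803.32

σ_U = |-3.5|·15.1 = 52.85.
σ_V = |8|·52.85 = 422.8.
σ_Y = |-1.9|·422.8 = 803.32.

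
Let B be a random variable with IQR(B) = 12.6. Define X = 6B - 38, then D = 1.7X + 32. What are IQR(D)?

IQR(X) = |6|·12.6 = 75.6.
IQR(D) = |1.7|·75.6 = 128.52.

IQR(D) = 128.52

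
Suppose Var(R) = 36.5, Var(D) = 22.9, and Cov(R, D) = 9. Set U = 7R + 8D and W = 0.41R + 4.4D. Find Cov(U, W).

Cov(U, W) = 1217.555

By bilinearity, Cov(U, W) = ac·Var(R) + bd·Var(D) + (ad+bc)·Cov(R, D), with a=7, b=8, c=0.41, d=4.4.
ac·Var(R) = 7·0.41·36.5 = 104.755
bd·Var(D) = 8·4.4·22.9 = 806.08
(ad+bc)·Cov(R, D) = (34.08)·9 = 306.72
Cov(U, W) = 104.755 + 806.08 + 306.72 = 1217.555.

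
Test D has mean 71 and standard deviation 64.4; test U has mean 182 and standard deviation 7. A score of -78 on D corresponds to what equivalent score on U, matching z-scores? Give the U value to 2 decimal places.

U = 165.80

z = (-78 − 71)/64.4 ≈ -2.3137.
U = 182 + z·7 = 182 + (-78 − 71)·7/64.4 ≈ 165.80.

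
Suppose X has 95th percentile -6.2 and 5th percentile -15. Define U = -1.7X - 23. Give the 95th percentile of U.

95th percentile of U = 2.5

Since a = -1.7 < 0 the transformation is decreasing, reversing order: the 95th percentile of U corresponds to the 5th percentile of X.
So P_{95}(U) = a·P_{5}(X) + b = (-1.7)·(-15) + (-23) = 2.5.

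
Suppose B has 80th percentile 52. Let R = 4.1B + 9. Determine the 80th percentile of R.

80th percentile of R = 222.2

Since a = 4.1 > 0 the transformation is increasing, so the 80th percentile of R = a·(P_{80} of B) + b = 4.1·52 + 9 = 222.2.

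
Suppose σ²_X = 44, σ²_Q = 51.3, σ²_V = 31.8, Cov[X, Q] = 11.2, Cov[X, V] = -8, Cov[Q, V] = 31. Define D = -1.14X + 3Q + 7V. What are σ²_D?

σ²_D = 3430.1544

σ²_D = a²·σ²_X + b²·σ²_Q + c²·σ²_V + 2ab·Cov[X, Q] + 2ac·Cov[X, V] + 2bc·Cov[Q, V], with a = -1.14, b = 3, c = 7.
= 57.1824 + 461.7 + 1558.2 + (-76.608) + 127.68 + 1302
= 3430.1544.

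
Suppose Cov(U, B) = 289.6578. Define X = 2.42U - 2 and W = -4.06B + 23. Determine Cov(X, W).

Cov(X, W) = -2845.94581656

Cov(X, W) = a·c·Cov(U, B) = 2.42·(-4.06)·289.6578 = -2845.94581656. Additive constants drop out.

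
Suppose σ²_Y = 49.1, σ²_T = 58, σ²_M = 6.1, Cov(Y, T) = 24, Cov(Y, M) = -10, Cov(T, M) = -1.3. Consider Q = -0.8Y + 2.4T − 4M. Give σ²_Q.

σ²_Q = 331.904

σ²_Q = a²·σ²_Y + b²·σ²_T + c²·σ²_M + 2ab·Cov(Y, T) + 2ac·Cov(Y, M) + 2bc·Cov(T, M), with a = -0.8, b = 2.4, c = -4.
= 31.424 + 334.08 + 97.6 + (-92.16) + (-64) + 24.96
= 331.904.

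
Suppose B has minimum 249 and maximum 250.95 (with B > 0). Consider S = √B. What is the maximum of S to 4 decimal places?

√B is increasing on this domain, so max(S) comes from max(B) = 250.95: max(S) = √(250.95) ≈ 15.8414.

max(S) = 15.8414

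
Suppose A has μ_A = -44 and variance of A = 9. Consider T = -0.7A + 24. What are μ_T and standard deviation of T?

T = -0.7A + 24 is linear with a = -0.7, b = 24.
μ_T = a·μ_A + b = (-0.7)·(-44) + 24 = 54.8.
standard deviation of A = √9 = 3.
standard deviation of T = |a|·standard deviation of A = |-0.7|·3 = 2.1.

μ_T = 54.8, standard deviation of T = 2.1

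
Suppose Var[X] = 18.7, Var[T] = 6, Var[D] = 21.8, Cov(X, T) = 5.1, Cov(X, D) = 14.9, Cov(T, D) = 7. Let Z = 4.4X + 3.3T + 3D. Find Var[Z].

Var[Z] = a²·Var[X] + b²·Var[T] + c²·Var[D] + 2ab·Cov(X, T) + 2ac·Cov(X, D) + 2bc·Cov(T, D), with a = 4.4, b = 3.3, c = 3.
= 362.032 + 65.34 + 196.2 + 148.104 + 393.36 + 138.6
= 1303.636.

Var[Z] = 1303.636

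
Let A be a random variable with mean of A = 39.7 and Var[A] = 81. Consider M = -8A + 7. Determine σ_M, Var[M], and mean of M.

M = -8A + 7 is linear with a = -8, b = 7.
σ_A = √81 = 9.
σ_M = |a|·σ_A = |-8|·9 = 72.
Var[M] = a²·Var[A] = (-8)²·81 = 5184 (the additive constant 7 does not affect variance).
mean of M = a·mean of A + b = (-8)·39.7 + 7 = -310.6.

σ_M = 72, Var[M] = 5184, mean of M = -310.6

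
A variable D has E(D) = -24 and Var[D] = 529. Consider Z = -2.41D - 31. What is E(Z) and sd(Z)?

E(Z) = 26.84, sd(Z) = 55.43

Z = -2.41D - 31 is linear with a = -2.41, b = -31.
E(Z) = a·E(D) + b = (-2.41)·(-24) + (-31) = 26.84.
sd(D) = √529 = 23.
sd(Z) = |a|·sd(D) = |-2.41|·23 = 55.43.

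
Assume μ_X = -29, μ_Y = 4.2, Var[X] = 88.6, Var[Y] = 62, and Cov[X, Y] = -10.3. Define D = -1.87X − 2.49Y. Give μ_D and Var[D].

μ_D = (-1.87)·μ_X + (-2.49)·μ_Y = (-1.87)·(-29) + (-2.49)·4.2 = 43.772.
Var[D] = a²·Var[X] + b²·Var[Y] + 2ab·Cov[X, Y] with a = -1.87, b = -2.49.
= (-1.87)²·88.6 + (-2.49)²·62 + 2·(-1.87)·(-2.49)·(-10.3)
= 309.82534 + 384.4062 + (-95.91978) = 598.31176.

μ_D = 43.772, Var[D] = 598.31176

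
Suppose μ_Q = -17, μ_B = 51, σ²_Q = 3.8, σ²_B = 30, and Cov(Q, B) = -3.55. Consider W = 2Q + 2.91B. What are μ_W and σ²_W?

μ_W = 2·μ_Q + 2.91·μ_B = 2·(-17) + 2.91·51 = 114.41.
σ²_W = a²·σ²_Q + b²·σ²_B + 2ab·Cov(Q, B) with a = 2, b = 2.91.
= 2²·3.8 + 2.91²·30 + 2·2·2.91·(-3.55)
= 15.2 + 254.043 + (-41.322) = 227.921.

μ_W = 114.41, σ²_W = 227.921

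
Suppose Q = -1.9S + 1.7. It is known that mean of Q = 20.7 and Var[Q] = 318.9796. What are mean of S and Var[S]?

From Q = -1.9S + 1.7: mean of Q = a·mean of S + b, so mean of S = (mean of Q − b)/a = (20.7 − 1.7)/(-1.9) = -10.
Var[Q] = a²·Var[S], so Var[S] = 318.9796/(-1.9)² = 88.36.

mean of S = -10, Var[S] = 88.36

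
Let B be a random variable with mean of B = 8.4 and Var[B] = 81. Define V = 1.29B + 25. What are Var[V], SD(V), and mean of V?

V = 1.29B + 25 is linear with a = 1.29, b = 25.
Var[V] = a²·Var[B] = 1.29²·81 = 134.7921 (the additive constant 25 does not affect variance).
SD(B) = √81 = 9.
SD(V) = |a|·SD(B) = |1.29|·9 = 11.61.
mean of V = a·mean of B + b = 1.29·8.4 + 25 = 35.836.

Var[V] = 134.7921, SD(V) = 11.61, mean of V = 35.836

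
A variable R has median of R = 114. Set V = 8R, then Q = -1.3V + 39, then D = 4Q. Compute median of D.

median of V = 8·114 = 912.
median of Q = (-1.3)·912 + 39 = -1146.6.
median of D = 4·(-1146.6) = -4586.4.

median of D = -4586.4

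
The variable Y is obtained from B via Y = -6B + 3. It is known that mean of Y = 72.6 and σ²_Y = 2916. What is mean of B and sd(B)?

mean of B = -11.6, sd(B) = 9

From Y = -6B + 3: mean of Y = a·mean of B + b, so mean of B = (mean of Y − b)/a = (72.6 − 3)/(-6) = -11.6.
sd(Y) = √2916 = 54.
sd(Y) = |a|·sd(B), so sd(B) = 54/|-6| = 9.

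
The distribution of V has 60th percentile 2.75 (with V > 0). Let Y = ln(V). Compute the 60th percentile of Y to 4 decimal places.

60th percentile of Y = 1.0116

ln(V) is increasing, so P_{60}(Y) = g(P_{60}(V)) ≈ 1.0116.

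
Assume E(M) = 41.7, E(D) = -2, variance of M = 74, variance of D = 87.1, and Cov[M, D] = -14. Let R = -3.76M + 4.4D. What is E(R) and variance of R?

E(R) = (-3.76)·E(M) + 4.4·E(D) = (-3.76)·41.7 + 4.4·(-2) = -165.592.
variance of R = a²·variance of M + b²·variance of D + 2ab·Cov[M, D] with a = -3.76, b = 4.4.
= (-3.76)²·74 + 4.4²·87.1 + 2·(-3.76)·4.4·(-14)
= 1046.1824 + 1686.256 + 463.232 = 3195.6704.

E(R) = -165.592, variance of R = 3195.6704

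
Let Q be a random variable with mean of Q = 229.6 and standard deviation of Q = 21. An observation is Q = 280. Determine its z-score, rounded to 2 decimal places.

z = (Q − mean of Q) / standard deviation of Q = (280 − 229.6) / 21 = 2.40.

z = 2.40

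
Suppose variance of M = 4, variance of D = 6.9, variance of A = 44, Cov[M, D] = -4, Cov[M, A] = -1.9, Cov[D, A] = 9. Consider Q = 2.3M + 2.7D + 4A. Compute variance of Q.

variance of Q = 885.221

variance of Q = a²·variance of M + b²·variance of D + c²·variance of A + 2ab·Cov[M, D] + 2ac·Cov[M, A] + 2bc·Cov[D, A], with a = 2.3, b = 2.7, c = 4.
= 21.16 + 50.301 + 704 + (-49.68) + (-34.96) + 194.4
= 885.221.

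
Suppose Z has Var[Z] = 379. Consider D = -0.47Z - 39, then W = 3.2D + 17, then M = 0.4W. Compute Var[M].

Var[M] = 137.16865024

Var[D] = (-0.47)²·379 = 83.7211.
Var[W] = 3.2²·83.7211 = 857.304064.
Var[M] = 0.4²·857.304064 = 137.16865024.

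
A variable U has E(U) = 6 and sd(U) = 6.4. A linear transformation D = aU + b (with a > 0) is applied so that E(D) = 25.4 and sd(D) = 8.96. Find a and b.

a = 1.4, b = 17

sd(D) = a·sd(U) (a > 0), so a = 8.96/6.4 = 1.4.
E(D) = a·E(U) + b, so b = 25.4 − 1.4·6 = 17.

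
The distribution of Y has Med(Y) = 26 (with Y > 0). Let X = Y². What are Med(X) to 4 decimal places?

Med(X) = 676

Y² is monotone on this domain, so Med(X) = square(26) = 676.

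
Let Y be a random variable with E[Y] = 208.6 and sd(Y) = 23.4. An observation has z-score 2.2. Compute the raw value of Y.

Y = 260.08

Y = E[Y] + z·sd(Y) = 208.6 + 2.2·23.4 = 260.08.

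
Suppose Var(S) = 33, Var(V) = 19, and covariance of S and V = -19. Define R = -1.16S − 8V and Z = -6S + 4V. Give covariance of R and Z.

By bilinearity, covariance of R and Z = ac·Var(S) + bd·Var(V) + (ad+bc)·covariance of S and V, with a=-1.16, b=-8, c=-6, d=4.
ac·Var(S) = (-1.16)·(-6)·33 = 229.68
bd·Var(V) = (-8)·4·19 = -608
(ad+bc)·covariance of S and V = (43.36)·(-19) = -823.84
covariance of R and Z = 229.68 + (-608) + (-823.84) = -1202.16.

covariance of R and Z = -1202.16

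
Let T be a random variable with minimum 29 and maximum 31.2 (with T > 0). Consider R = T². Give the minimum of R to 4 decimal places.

T² is increasing on this domain, so min(R) comes from min(T) = 29: min(R) = square(29) = 841.

min(R) = 841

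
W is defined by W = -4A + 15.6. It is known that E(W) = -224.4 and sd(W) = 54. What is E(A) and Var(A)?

E(A) = 60, Var(A) = 182.25

From W = -4A + 15.6: E(W) = a·E(A) + b, so E(A) = (E(W) − b)/a = (-224.4 − 15.6)/(-4) = 60.
Var(W) = 54² = 2916.
Var(W) = a²·Var(A), so Var(A) = 2916/(-4)² = 182.25.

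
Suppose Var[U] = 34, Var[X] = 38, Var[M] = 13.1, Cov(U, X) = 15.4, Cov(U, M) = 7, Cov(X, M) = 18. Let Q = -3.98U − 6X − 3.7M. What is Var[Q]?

Var[Q] = a²·Var[U] + b²·Var[X] + c²·Var[M] + 2ab·Cov(U, X) + 2ac·Cov(U, M) + 2bc·Cov(X, M), with a = -3.98, b = -6, c = -3.7.
= 538.5736 + 1368 + 179.339 + 735.504 + 206.164 + 799.2
= 3826.7806.

Var[Q] = 3826.7806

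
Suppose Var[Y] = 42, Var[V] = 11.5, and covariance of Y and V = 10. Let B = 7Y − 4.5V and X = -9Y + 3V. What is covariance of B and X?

By bilinearity, covariance of B and X = ac·Var[Y] + bd·Var[V] + (ad+bc)·covariance of Y and V, with a=7, b=-4.5, c=-9, d=3.
ac·Var[Y] = 7·(-9)·42 = -2646
bd·Var[V] = (-4.5)·3·11.5 = -155.25
(ad+bc)·covariance of Y and V = (61.5)·10 = 615
covariance of B and X = -2646 + (-155.25) + 615 = -2186.25.

covariance of B and X = -2186.25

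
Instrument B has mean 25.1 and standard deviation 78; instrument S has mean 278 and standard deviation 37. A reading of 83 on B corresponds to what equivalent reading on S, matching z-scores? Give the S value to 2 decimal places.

S = 305.47

z = (83 − 25.1)/78 ≈ 0.7423.
S = 278 + z·37 = 278 + (83 − 25.1)·37/78 ≈ 305.47.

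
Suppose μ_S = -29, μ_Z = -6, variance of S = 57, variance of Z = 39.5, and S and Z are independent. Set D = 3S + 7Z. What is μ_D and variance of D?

μ_D = -129, variance of D = 2448.5

μ_D = 3·μ_S + 7·μ_Z = 3·(-29) + 7·(-6) = -129.
variance of D = a²·variance of S + b²·variance of Z + 2ab·Cov[S, Z] with a = 3, b = 7.
Independence gives Cov[S, Z] = 0.
= 3²·57 + 7²·39.5 + 2·3·7·0
= 513 + 1935.5 + 0 = 2448.5.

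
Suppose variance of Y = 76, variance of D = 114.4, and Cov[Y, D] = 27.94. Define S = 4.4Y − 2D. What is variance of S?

variance of S = 1437.216

variance of S = a²·variance of Y + b²·variance of D + 2ab·Cov[Y, D] with a = 4.4, b = -2.
= 4.4²·76 + (-2)²·114.4 + 2·4.4·(-2)·27.94
= 1471.36 + 457.6 + (-491.744) = 1437.216.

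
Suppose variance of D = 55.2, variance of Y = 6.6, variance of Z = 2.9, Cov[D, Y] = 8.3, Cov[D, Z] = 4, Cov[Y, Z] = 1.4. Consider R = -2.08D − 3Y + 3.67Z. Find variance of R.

variance of R = a²·variance of D + b²·variance of Y + c²·variance of Z + 2ab·Cov[D, Y] + 2ac·Cov[D, Z] + 2bc·Cov[Y, Z], with a = -2.08, b = -3, c = 3.67.
= 238.81728 + 59.4 + 39.05981 + 103.584 + (-61.0688) + (-30.828)
= 348.96429.

variance of R = 348.96429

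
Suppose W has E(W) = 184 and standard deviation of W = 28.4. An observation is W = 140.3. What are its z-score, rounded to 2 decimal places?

z = (W − E(W)) / standard deviation of W = (140.3 − 184) / 28.4 ≈ -1.54.

z = -1.54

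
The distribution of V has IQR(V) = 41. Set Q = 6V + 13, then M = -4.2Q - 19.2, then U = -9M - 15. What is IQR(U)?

IQR(U) = 9298.8

IQR(Q) = |6|·41 = 246.
IQR(M) = |-4.2|·246 = 1033.2.
IQR(U) = |-9|·1033.2 = 9298.8.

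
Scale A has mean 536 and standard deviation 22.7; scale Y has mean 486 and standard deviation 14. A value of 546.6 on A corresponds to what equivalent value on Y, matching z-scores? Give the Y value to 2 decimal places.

z = (546.6 − 536)/22.7 ≈ 0.467.
Y = 486 + z·14 = 486 + (546.6 − 536)·14/22.7 ≈ 492.54.

Y = 492.54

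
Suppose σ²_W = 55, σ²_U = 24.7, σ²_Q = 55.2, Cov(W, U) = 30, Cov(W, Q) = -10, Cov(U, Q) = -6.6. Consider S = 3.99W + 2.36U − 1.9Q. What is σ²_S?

σ²_S = 1988.23942

σ²_S = a²·σ²_W + b²·σ²_U + c²·σ²_Q + 2ab·Cov(W, U) + 2ac·Cov(W, Q) + 2bc·Cov(U, Q), with a = 3.99, b = 2.36, c = -1.9.
= 875.6055 + 137.56912 + 199.272 + 564.984 + 151.62 + 59.1888
= 1988.23942.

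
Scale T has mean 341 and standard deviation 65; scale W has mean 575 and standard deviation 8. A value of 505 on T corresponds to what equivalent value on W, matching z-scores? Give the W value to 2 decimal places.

z = (505 − 341)/65 ≈ 2.5231.
W = 575 + z·8 = 575 + (505 − 341)·8/65 ≈ 595.18.

W = 595.18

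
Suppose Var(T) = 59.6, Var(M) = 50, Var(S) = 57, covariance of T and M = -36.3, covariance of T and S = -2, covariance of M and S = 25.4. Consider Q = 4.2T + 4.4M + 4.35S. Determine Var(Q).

Var(Q) = a²·Var(T) + b²·Var(M) + c²·Var(S) + 2ab·covariance of T and M + 2ac·covariance of T and S + 2bc·covariance of M and S, with a = 4.2, b = 4.4, c = 4.35.
= 1051.344 + 968 + 1078.5825 + (-1341.648) + (-73.08) + 972.312
= 2655.5105.

Var(Q) = 2655.5105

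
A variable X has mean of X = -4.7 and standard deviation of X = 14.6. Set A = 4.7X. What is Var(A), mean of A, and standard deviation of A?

Var(A) = 4708.7044, mean of A = -22.09, standard deviation of A = 68.62

A = 4.7X is linear with a = 4.7, b = 0.
Var(X) = 14.6² = 213.16.
Var(A) = a²·Var(X) = 4.7²·213.16 = 4708.7044.
mean of A = a·mean of X + b = 4.7·(-4.7) = -22.09.
standard deviation of A = |a|·standard deviation of X = |4.7|·14.6 = 68.62.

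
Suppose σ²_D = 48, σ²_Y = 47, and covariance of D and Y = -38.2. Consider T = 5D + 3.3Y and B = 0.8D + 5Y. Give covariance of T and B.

covariance of T and B = -88.348

By bilinearity, covariance of T and B = ac·σ²_D + bd·σ²_Y + (ad+bc)·covariance of D and Y, with a=5, b=3.3, c=0.8, d=5.
ac·σ²_D = 5·0.8·48 = 192
bd·σ²_Y = 3.3·5·47 = 775.5
(ad+bc)·covariance of D and Y = (27.64)·(-38.2) = -1055.848
covariance of T and B = 192 + 775.5 + (-1055.848) = -88.348.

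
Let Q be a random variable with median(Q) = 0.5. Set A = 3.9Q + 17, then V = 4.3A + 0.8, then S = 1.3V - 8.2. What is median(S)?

median(S) = 98.7705

median(A) = 3.9·0.5 + 17 = 18.95.
median(V) = 4.3·18.95 + 0.8 = 82.285.
median(S) = 1.3·82.285 + (-8.2) = 98.7705.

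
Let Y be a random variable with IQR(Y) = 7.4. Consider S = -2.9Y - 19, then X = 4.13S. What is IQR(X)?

IQR(S) = |-2.9|·7.4 = 21.46.
IQR(X) = |4.13|·21.46 = 88.6298.

IQR(X) = 88.6298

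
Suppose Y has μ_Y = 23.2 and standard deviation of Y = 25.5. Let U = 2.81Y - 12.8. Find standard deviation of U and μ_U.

U = 2.81Y - 12.8 is linear with a = 2.81, b = -12.8.
standard deviation of U = |a|·standard deviation of Y = |2.81|·25.5 = 71.655.
μ_U = a·μ_Y + b = 2.81·23.2 + (-12.8) = 52.392.

standard deviation of U = 71.655, μ_U = 52.392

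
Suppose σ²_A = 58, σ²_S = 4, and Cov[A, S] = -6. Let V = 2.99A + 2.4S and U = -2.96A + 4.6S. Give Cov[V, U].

By bilinearity, Cov[V, U] = ac·σ²_A + bd·σ²_S + (ad+bc)·Cov[A, S], with a=2.99, b=2.4, c=-2.96, d=4.6.
ac·σ²_A = 2.99·(-2.96)·58 = -513.3232
bd·σ²_S = 2.4·4.6·4 = 44.16
(ad+bc)·Cov[A, S] = (6.65)·(-6) = -39.9
Cov[V, U] = -513.3232 + 44.16 + (-39.9) = -509.0632.

Cov[V, U] = -509.0632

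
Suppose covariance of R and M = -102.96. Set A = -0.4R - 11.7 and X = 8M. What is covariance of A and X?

covariance of A and X = 329.472

covariance of A and X = a·c·covariance of R and M = (-0.4)·8·(-102.96) = 329.472. Additive constants drop out.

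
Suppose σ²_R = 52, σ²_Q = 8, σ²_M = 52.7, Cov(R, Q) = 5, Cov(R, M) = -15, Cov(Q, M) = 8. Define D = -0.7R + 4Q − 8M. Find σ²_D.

σ²_D = 2818.28

σ²_D = a²·σ²_R + b²·σ²_Q + c²·σ²_M + 2ab·Cov(R, Q) + 2ac·Cov(R, M) + 2bc·Cov(Q, M), with a = -0.7, b = 4, c = -8.
= 25.48 + 128 + 3372.8 + (-28) + (-168) + (-512)
= 2818.28.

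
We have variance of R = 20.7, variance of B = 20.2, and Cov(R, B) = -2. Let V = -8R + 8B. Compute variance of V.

variance of V = 2873.6

variance of V = a²·variance of R + b²·variance of B + 2ab·Cov(R, B) with a = -8, b = 8.
= (-8)²·20.7 + 8²·20.2 + 2·(-8)·8·(-2)
= 1324.8 + 1292.8 + 256 = 2873.6.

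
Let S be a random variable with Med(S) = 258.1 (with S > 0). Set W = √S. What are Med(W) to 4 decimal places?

Med(W) = 16.0655

√S is monotone on this domain, so Med(W) = √(258.1) ≈ 16.0655.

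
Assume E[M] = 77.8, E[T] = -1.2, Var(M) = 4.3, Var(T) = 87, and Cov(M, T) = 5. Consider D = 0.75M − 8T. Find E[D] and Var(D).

E[D] = 0.75·E[M] + (-8)·E[T] = 0.75·77.8 + (-8)·(-1.2) = 67.95.
Var(D) = a²·Var(M) + b²·Var(T) + 2ab·Cov(M, T) with a = 0.75, b = -8.
= 0.75²·4.3 + (-8)²·87 + 2·0.75·(-8)·5
= 2.41875 + 5568 + (-60) = 5510.41875.

E[D] = 67.95, Var(D) = 5510.41875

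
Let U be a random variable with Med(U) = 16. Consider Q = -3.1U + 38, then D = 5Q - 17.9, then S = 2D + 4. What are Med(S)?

Med(Q) = (-3.1)·16 + 38 = -11.6.
Med(D) = 5·(-11.6) + (-17.9) = -75.9.
Med(S) = 2·(-75.9) + 4 = -147.8.

Med(S) = -147.8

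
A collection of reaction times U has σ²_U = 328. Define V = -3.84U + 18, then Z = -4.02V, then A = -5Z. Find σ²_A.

σ²_A = 1954017.312768

σ²_V = (-3.84)²·328 = 4836.5568.
σ²_Z = (-4.02)²·4836.5568 = 78160.69251072.
σ²_A = (-5)²·78160.69251072 = 1954017.312768.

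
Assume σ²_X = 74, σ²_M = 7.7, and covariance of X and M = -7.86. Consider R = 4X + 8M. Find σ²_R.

σ²_R = 1173.76

σ²_R = a²·σ²_X + b²·σ²_M + 2ab·covariance of X and M with a = 4, b = 8.
= 4²·74 + 8²·7.7 + 2·4·8·(-7.86)
= 1184 + 492.8 + (-503.04) = 1173.76.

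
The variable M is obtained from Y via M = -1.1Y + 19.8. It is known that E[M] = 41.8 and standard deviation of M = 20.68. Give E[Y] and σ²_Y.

From M = -1.1Y + 19.8: E[M] = a·E[Y] + b, so E[Y] = (E[M] − b)/a = (41.8 − 19.8)/(-1.1) = -20.
σ²_M = 20.68² = 427.6624.
σ²_M = a²·σ²_Y, so σ²_Y = 427.6624/(-1.1)² = 353.44.

E[Y] = -20, σ²_Y = 353.44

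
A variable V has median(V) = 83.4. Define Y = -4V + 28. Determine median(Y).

median(Y) = -305.6

A linear map preserves order up to sign, so median(Y) = a·median(V) + b = (-4)·83.4 + 28 = -305.6.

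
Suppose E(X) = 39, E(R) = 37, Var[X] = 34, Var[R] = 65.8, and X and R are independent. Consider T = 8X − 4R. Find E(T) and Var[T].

E(T) = 164, Var[T] = 3228.8

E(T) = 8·E(X) + (-4)·E(R) = 8·39 + (-4)·37 = 164.
Var[T] = a²·Var[X] + b²·Var[R] + 2ab·Cov[X, R] with a = 8, b = -4.
Independence gives Cov[X, R] = 0.
= 8²·34 + (-4)²·65.8 + 2·8·(-4)·0
= 2176 + 1052.8 + 0 = 3228.8.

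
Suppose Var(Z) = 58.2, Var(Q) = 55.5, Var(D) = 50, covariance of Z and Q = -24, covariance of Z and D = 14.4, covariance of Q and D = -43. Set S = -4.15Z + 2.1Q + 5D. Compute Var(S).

Var(S) = 1414.8245

Var(S) = a²·Var(Z) + b²·Var(Q) + c²·Var(D) + 2ab·covariance of Z and Q + 2ac·covariance of Z and D + 2bc·covariance of Q and D, with a = -4.15, b = 2.1, c = 5.
= 1002.3495 + 244.755 + 1250 + 418.32 + (-597.6) + (-903)
= 1414.8245.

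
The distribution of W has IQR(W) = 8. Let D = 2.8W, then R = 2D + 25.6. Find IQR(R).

IQR(R) = 44.8

IQR(D) = |2.8|·8 = 22.4.
IQR(R) = |2|·22.4 = 44.8.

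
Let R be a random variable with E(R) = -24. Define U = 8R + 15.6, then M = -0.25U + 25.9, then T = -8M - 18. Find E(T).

E(T) = -578

E(U) = 8·(-24) + 15.6 = -176.4.
E(M) = (-0.25)·(-176.4) + 25.9 = 70.
E(T) = (-8)·70 + (-18) = -578.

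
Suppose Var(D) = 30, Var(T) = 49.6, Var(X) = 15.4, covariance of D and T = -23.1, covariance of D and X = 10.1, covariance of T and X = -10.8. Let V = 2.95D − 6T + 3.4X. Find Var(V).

Var(V) = 3685.685

Var(V) = a²·Var(D) + b²·Var(T) + c²·Var(X) + 2ab·covariance of D and T + 2ac·covariance of D and X + 2bc·covariance of T and X, with a = 2.95, b = -6, c = 3.4.
= 261.075 + 1785.6 + 178.024 + 817.74 + 202.606 + 440.64
= 3685.685.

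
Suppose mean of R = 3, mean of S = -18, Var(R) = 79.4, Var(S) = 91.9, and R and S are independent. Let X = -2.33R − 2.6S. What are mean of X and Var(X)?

mean of X = 39.81, Var(X) = 1052.29866

mean of X = (-2.33)·mean of R + (-2.6)·mean of S = (-2.33)·3 + (-2.6)·(-18) = 39.81.
Var(X) = a²·Var(R) + b²·Var(S) + 2ab·Cov[R, S] with a = -2.33, b = -2.6.
Independence gives Cov[R, S] = 0.
= (-2.33)²·79.4 + (-2.6)²·91.9 + 2·(-2.33)·(-2.6)·0
= 431.05466 + 621.244 + 0 = 1052.29866.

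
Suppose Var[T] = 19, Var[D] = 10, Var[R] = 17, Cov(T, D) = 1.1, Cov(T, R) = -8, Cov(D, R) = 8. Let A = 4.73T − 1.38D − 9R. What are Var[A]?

Var[A] = a²·Var[T] + b²·Var[D] + c²·Var[R] + 2ab·Cov(T, D) + 2ac·Cov(T, R) + 2bc·Cov(D, R), with a = 4.73, b = -1.38, c = -9.
= 425.0851 + 19.044 + 1377 + (-14.36028) + 681.12 + 198.72
= 2686.60882.

Var[A] = 2686.60882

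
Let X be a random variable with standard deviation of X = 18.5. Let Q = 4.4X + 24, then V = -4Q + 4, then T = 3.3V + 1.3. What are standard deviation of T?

standard deviation of Q = |4.4|·18.5 = 81.4.
standard deviation of V = |-4|·81.4 = 325.6.
standard deviation of T = |3.3|·325.6 = 1074.48.

standard deviation of T = 1074.48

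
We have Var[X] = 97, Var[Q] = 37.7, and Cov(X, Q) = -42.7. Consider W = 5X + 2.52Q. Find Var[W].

Var[W] = a²·Var[X] + b²·Var[Q] + 2ab·Cov(X, Q) with a = 5, b = 2.52.
= 5²·97 + 2.52²·37.7 + 2·5·2.52·(-42.7)
= 2425 + 239.41008 + (-1076.04) = 1588.37008.

Var[W] = 1588.37008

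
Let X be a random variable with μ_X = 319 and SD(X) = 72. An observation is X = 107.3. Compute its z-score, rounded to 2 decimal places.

z = -2.94

z = (X − μ_X) / SD(X) = (107.3 − 319) / 72 ≈ -2.94.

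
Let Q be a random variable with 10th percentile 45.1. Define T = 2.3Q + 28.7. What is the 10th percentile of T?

10th percentile of T = 132.43

Since a = 2.3 > 0 the transformation is increasing, so the 10th percentile of T = a·(P_{10} of Q) + b = 2.3·45.1 + 28.7 = 132.43.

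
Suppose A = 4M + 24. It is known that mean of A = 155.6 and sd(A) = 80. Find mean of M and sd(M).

mean of M = 32.9, sd(M) = 20

From A = 4M + 24: mean of A = a·mean of M + b, so mean of M = (mean of A − b)/a = (155.6 − 24)/4 = 32.9.
sd(A) = |a|·sd(M), so sd(M) = 80/|4| = 20.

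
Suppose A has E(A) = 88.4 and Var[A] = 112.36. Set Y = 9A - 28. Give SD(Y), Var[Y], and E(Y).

SD(Y) = 95.4, Var[Y] = 9101.16, E(Y) = 767.6

Y = 9A - 28 is linear with a = 9, b = -28.
SD(A) = √112.36 = 10.6.
SD(Y) = |a|·SD(A) = |9|·10.6 = 95.4.
Var[Y] = a²·Var[A] = 9²·112.36 = 9101.16 (the additive constant -28 does not affect variance).
E(Y) = a·E(A) + b = 9·88.4 + (-28) = 767.6.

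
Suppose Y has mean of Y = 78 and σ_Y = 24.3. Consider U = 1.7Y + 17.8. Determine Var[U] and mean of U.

U = 1.7Y + 17.8 is linear with a = 1.7, b = 17.8.
Var[Y] = 24.3² = 590.49.
Var[U] = a²·Var[Y] = 1.7²·590.49 = 1706.5161 (the additive constant 17.8 does not affect variance).
mean of U = a·mean of Y + b = 1.7·78 + 17.8 = 150.4.

Var[U] = 1706.5161, mean of U = 150.4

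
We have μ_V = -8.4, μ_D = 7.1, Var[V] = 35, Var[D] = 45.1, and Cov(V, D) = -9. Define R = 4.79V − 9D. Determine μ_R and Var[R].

μ_R = 4.79·μ_V + (-9)·μ_D = 4.79·(-8.4) + (-9)·7.1 = -104.136.
Var[R] = a²·Var[V] + b²·Var[D] + 2ab·Cov(V, D) with a = 4.79, b = -9.
= 4.79²·35 + (-9)²·45.1 + 2·4.79·(-9)·(-9)
= 803.0435 + 3653.1 + 775.98 = 5232.1235.

μ_R = -104.136, Var[R] = 5232.1235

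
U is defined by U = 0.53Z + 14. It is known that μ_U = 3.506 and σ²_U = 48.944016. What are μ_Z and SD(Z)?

From U = 0.53Z + 14: μ_U = a·μ_Z + b, so μ_Z = (μ_U − b)/a = (3.506 − 14)/0.53 = -19.8.
SD(U) = √48.944016 = 6.996.
SD(U) = |a|·SD(Z), so SD(Z) = 6.996/|0.53| = 13.2.

μ_Z = -19.8, SD(Z) = 13.2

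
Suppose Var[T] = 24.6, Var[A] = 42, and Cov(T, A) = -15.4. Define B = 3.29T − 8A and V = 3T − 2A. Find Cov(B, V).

Cov(B, V) = 1385.734

By bilinearity, Cov(B, V) = ac·Var[T] + bd·Var[A] + (ad+bc)·Cov(T, A), with a=3.29, b=-8, c=3, d=-2.
ac·Var[T] = 3.29·3·24.6 = 242.802
bd·Var[A] = (-8)·(-2)·42 = 672
(ad+bc)·Cov(T, A) = (-30.58)·(-15.4) = 470.932
Cov(B, V) = 242.802 + 672 + 470.932 = 1385.734.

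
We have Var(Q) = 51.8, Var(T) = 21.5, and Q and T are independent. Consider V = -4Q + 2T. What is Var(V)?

Var(V) = a²·Var(Q) + b²·Var(T) + 2ab·Cov[Q, T] with a = -4, b = 2.
Independence gives Cov[Q, T] = 0.
= (-4)²·51.8 + 2²·21.5 + 2·(-4)·2·0
= 828.8 + 86 + 0 = 914.8.

Var(V) = 914.8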